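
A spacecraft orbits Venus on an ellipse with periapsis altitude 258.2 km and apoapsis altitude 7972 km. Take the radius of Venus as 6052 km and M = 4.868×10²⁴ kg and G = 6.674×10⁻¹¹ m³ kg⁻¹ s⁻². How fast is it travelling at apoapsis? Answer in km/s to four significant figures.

v ≈ 3.792 km/s

μ = GM = 6.674×10⁻¹¹ × 4.868×10²⁴ = 3.249×10¹⁴ m³/s².
r_p = 6052 + 258.2 = 6310.2 km = 6.3102×10⁶ m.
r_a = 6052 + 7972 = 14024 km = 1.4024×10⁷ m.
Semi-major axis a = (r_p + r_a)/2 = 10167 km = 1.017×10⁷ m.
Vis-viva: v² = μ(2/r − 1/a) = 3.249×10¹⁴ × (1.426×10⁻⁷ − 9.836×10⁻⁸) = 1.438×10⁷ m²/s².
v = 3792 m/s = 3.792 km/s.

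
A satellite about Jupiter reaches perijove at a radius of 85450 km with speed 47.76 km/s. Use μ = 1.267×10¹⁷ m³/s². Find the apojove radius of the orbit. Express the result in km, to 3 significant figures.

r_p = 8.545×10⁷ m.
Specific energy ε = v²/2 − μ/r = -3.422×10⁸ J/kg, so a = −μ/(2ε) = 1.851×10⁸ m.
The apsides satisfy r_p + r_a = 2a, so the apojove radius is 2a − r_p = 2.848×10⁸ m = 2.8477×10⁵ km.

apojove radius ≈ 2.85×10⁵ km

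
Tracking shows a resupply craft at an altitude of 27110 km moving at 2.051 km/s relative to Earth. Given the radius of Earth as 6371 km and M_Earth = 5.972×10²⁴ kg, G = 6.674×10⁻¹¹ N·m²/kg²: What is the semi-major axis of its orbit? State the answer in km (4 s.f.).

a ≈ 20330 km

μ = GM = 6.674×10⁻¹¹ × 5.972×10²⁴ = 3.986×10¹⁴ m³/s².
r = 6371 + 27110 = 33481 km = 3.348×10⁷ m.
Specific orbital energy ε = v²/2 − μ/r = (2051)²/2 − 3.986×10¹⁴/3.348×10⁷ = -9.801×10⁶ J/kg.
Since ε = −μ/(2a), a = −μ/(2ε) = 2.033×10⁷ m = 20333 km.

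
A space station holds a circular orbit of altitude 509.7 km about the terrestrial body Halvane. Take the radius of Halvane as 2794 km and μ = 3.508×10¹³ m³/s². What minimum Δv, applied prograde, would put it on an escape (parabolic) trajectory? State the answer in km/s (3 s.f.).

Δv ≈ 1.35 km/s

r = 2794 + 509.7 = 3303.7 km = 3.3037×10⁶ m.
Circular speed v_c = √(μ/r) = 3259 m/s.
Escape speed v_esc = √(2μ/r) = √2 × v_c = 4608 m/s.
Δv = v_esc − v_c = 1350 m/s = 1.350 km/s.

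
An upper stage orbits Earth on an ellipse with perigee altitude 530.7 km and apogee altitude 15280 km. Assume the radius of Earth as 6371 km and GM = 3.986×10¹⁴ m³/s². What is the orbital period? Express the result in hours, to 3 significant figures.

T ≈ 4.72 hours

r_p = 6371 + 530.7 = 6901.7 km = 6.9017×10⁶ m.
r_a = 6371 + 15280 = 21651 km = 2.1651×10⁷ m.
Semi-major axis a = (r_p + r_a)/2 = (6901.7 + 21651)/2 = 14276 km = 1.428×10⁷ m.
By Kepler's third law T = 2π√(a³/μ) = 2π × 2.702×10³ = 1.698×10⁴ s.
= 4.716 hours.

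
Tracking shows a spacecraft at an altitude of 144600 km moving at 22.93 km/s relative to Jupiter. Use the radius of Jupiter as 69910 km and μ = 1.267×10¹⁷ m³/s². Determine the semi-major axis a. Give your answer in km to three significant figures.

a ≈ 1.93×10⁵ km

r = 69910 + 144600 = 2.1451×10⁵ km = 2.145×10⁸ m.
Vis-viva rearranged: 1/a = 2/r − v²/μ = 9.324×10⁻⁹ − 4.150×10⁻⁹ = 5.174×10⁻⁹ m⁻¹.
a = 1.933×10⁸ m = 1.9328×10⁵ km.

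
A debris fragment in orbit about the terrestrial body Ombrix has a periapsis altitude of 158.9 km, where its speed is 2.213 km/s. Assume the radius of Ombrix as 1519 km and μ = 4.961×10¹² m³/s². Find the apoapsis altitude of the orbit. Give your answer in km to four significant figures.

r_p = 1519 + 158.9 = 1677.9 km = 1.678×10⁶ m.
Specific energy ε = v²/2 − μ/r = -5.080×10⁵ J/kg, so a = −μ/(2ε) = 4.883×10⁶ m.
The apsides satisfy r_p + r_a = 2a, so the apoapsis radius is 2a − r_p = 8.088×10⁶ m = 8088.1 km.
Apoapsis altitude = 8088.1 − 1519 = 6569.1 km.

apoapsis altitude ≈ 6569 km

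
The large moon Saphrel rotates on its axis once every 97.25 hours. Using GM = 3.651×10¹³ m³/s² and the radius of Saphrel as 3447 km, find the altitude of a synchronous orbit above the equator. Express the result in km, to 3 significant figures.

h_sync ≈ 44900 km

T = 97.25 hours = 3.501×10⁵ s.
A synchronous orbit has period T, so by Kepler's third law a = (μT²/4π²)^(1/3).
μT²/4π² = 3.651×10¹³ × (3.501×10⁵)² / 39.48 = 1.134×10²³ m³.
a = 4.840×10⁷ m = 48396 km.
Altitude h = a − R = 48396 − 3447 = 44949 km.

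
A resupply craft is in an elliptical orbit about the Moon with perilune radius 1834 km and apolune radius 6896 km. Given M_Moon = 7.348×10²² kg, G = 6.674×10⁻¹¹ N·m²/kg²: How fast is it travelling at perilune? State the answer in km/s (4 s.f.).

μ = GM = 6.674×10⁻¹¹ × 7.348×10²² = 4.904×10¹² m³/s².
Semi-major axis a = (r_p + r_a)/2 = 4365.0 km = 4.365×10⁶ m.
Vis-viva: v² = μ(2/r − 1/a) = 4.904×10¹² × (1.091×10⁻⁶ − 2.291×10⁻⁷) = 4.224×10⁶ m²/s².
v = 2055 m/s = 2.055 km/s.

v ≈ 2.055 km/s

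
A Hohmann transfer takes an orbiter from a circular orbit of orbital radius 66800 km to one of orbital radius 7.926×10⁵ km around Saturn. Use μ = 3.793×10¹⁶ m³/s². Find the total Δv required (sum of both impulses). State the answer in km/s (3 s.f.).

Δv_total ≈ 12.7 km/s

r₁ = 66800 km = 6.680×10⁷ m.
r₂ = 7.926×10⁵ km = 7.926×10⁸ m.
Transfer ellipse a_t = (r₁ + r₂)/2 = 4.297×10⁸ m.
At r₁: circular v_c1 = √(μ/r₁) = 23830 m/s; transfer-perikrone v_p = √[μ(2/r₁ − 1/a_t)] = 32360 m/s.
Δv₁ = v_p − v_c1 = 8534 m/s.
At r₂: circular v_c2 = √(μ/r₂) = 6918 m/s; transfer-apokrone v_a = √[μ(2/r₂ − 1/a_t)] = 2728 m/s.
Δv₂ = v_c2 − v_a = 4190 m/s.
Total Δv = Δv₁ + Δv₂ = 12720 m/s = 12.72 km/s.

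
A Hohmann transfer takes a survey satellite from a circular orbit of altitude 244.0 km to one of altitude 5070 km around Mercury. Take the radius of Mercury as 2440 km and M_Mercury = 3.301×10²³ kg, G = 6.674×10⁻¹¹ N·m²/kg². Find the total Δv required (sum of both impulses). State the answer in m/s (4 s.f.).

Δv_total ≈ 1083 m/s

μ = GM = 6.674×10⁻¹¹ × 3.301×10²³ = 2.203×10¹³ m³/s².
r₁ = 2440 + 244.0 = 2684.0 km = 2.6840×10⁶ m.
r₂ = 2440 + 5070 = 7510.0 km = 7.5100×10⁶ m.
Transfer ellipse a_t = (r₁ + r₂)/2 = 5.097×10⁶ m.
At r₁: circular v_c1 = √(μ/r₁) = 2865 m/s; transfer-periherm v_p = √[μ(2/r₁ − 1/a_t)] = 3478 m/s.
Δv₁ = v_p − v_c1 = 612.7 m/s.
At r₂: circular v_c2 = √(μ/r₂) = 1713 m/s; transfer-apoherm v_a = √[μ(2/r₂ − 1/a_t)] = 1243 m/s.
Δv₂ = v_c2 − v_a = 469.9 m/s.
Total Δv = Δv₁ + Δv₂ = 1083 m/s.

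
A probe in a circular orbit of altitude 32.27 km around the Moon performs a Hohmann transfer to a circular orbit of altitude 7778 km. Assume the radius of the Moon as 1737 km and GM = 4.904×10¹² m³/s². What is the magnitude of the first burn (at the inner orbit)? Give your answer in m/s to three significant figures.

r₁ = 1737 + 32.27 = 1769.3 km = 1.7693×10⁶ m.
r₂ = 1737 + 7778 = 9515.0 km = 9.5150×10⁶ m.
Transfer ellipse a_t = (r₁ + r₂)/2 = 5.642×10⁶ m.
At r₁: circular v_c1 = √(μ/r₁) = 1665 m/s; transfer-perilune v_p = √[μ(2/r₁ − 1/a_t)] = 2162 m/s.
Δv₁ = v_p − v_c1 = 497.2 m/s.

Δv ≈ 497 m/s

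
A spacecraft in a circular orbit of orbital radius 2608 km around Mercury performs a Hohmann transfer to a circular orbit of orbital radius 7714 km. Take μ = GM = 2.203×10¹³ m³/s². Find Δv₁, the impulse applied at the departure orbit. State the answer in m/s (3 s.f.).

r₁ = 2608 km = 2.608×10⁶ m.
r₂ = 7714 km = 7.714×10⁶ m.
Transfer ellipse a_t = (r₁ + r₂)/2 = 5.161×10⁶ m.
At r₁: circular v_c1 = √(μ/r₁) = 2906 m/s; transfer-periherm v_p = √[μ(2/r₁ − 1/a_t)] = 3553 m/s.
Δv₁ = v_p − v_c1 = 646.9 m/s.

Δv ≈ 647 m/s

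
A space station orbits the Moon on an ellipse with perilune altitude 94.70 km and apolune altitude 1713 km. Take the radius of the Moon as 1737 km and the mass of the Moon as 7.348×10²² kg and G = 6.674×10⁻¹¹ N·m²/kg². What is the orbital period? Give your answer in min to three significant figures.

T ≈ 203 min

μ = GM = 6.674×10⁻¹¹ × 7.348×10²² = 4.904×10¹² m³/s².
r_p = 1737 + 94.70 = 1831.7 km = 1.8317×10⁶ m.
r_a = 1737 + 1713 = 3450.0 km = 3.4500×10⁶ m.
Semi-major axis a = (r_p + r_a)/2 = (1831.7 + 3450.0)/2 = 2640.8 km = 2.641×10⁶ m.
By Kepler's third law T = 2π√(a³/μ) = 2π × 1.938×10³ = 1.218×10⁴ s.
= 202.9 min.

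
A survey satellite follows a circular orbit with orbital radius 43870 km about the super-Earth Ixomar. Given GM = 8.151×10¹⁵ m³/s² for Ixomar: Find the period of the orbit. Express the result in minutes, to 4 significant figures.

r = 43870 km = 4.387×10⁷ m.
Kepler's third law: T = 2π√(r³/μ) = 2π√((4.387×10⁷)³ / 8.151×10¹⁵).
r³/μ = 1.036×10⁷ s², so T = 2π × 3.218×10³ = 2.022×10⁴ s.
Converting: 2.022×10⁴ s ÷ 60.00 = 337.0 minutes.

T ≈ 337.0 minutes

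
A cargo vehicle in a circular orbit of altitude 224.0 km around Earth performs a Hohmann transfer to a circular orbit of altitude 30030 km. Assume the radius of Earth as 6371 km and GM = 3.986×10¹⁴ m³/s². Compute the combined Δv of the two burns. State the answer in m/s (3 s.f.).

r₁ = 6371 + 224.0 = 6595.0 km = 6.5950×10⁶ m.
r₂ = 6371 + 30030 = 36401 km = 3.6401×10⁷ m.
Transfer ellipse a_t = (r₁ + r₂)/2 = 2.150×10⁷ m.
At r₁: circular v_c1 = √(μ/r₁) = 7774 m/s; transfer-perigee v_p = √[μ(2/r₁ − 1/a_t)] = 10120 m/s.
Δv₁ = v_p − v_c1 = 2342 m/s.
At r₂: circular v_c2 = √(μ/r₂) = 3309 m/s; transfer-apogee v_a = √[μ(2/r₂ − 1/a_t)] = 1833 m/s.
Δv₂ = v_c2 − v_a = 1476 m/s.
Total Δv = Δv₁ + Δv₂ = 3818 m/s.

Δv_total ≈ 3820 m/s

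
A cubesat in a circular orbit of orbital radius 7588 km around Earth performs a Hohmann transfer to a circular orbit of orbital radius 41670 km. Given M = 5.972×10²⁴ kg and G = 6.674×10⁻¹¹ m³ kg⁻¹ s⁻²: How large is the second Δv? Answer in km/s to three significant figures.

Δv ≈ 1.38 km/s

μ = GM = 6.674×10⁻¹¹ × 5.972×10²⁴ = 3.986×10¹⁴ m³/s².
r₁ = 7588 km = 7.588×10⁶ m.
r₂ = 41670 km = 4.167×10⁷ m.
Transfer ellipse a_t = (r₁ + r₂)/2 = 2.463×10⁷ m.
At r₁: circular v_c1 = √(μ/r₁) = 7248 m/s; transfer-perigee v_p = √[μ(2/r₁ − 1/a_t)] = 9427 m/s.
At r₂: circular v_c2 = √(μ/r₂) = 3093 m/s; transfer-apogee v_a = √[μ(2/r₂ − 1/a_t)] = 1717 m/s.
Δv₂ = v_c2 − v_a = 1376 m/s.
= 1.376 km/s.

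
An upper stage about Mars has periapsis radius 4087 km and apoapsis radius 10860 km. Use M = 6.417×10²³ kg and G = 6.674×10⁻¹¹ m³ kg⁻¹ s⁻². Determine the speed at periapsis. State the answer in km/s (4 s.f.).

v ≈ 3.902 km/s

μ = GM = 6.674×10⁻¹¹ × 6.417×10²³ = 4.283×10¹³ m³/s².
Semi-major axis a = (r_p + r_a)/2 = 7473.5 km = 7.474×10⁶ m.
Vis-viva: v² = μ(2/r − 1/a) = 4.283×10¹³ × (4.894×10⁻⁷ − 1.338×10⁻⁷) = 1.523×10⁷ m²/s².
v = 3902 m/s = 3.902 km/s.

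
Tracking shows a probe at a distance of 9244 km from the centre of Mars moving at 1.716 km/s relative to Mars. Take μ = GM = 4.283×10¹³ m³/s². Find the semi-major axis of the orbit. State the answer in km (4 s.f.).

a ≈ 6775 km

r = 9.244×10⁶ m.
Specific orbital energy ε = v²/2 − μ/r = (1716)²/2 − 4.283×10¹³/9.244×10⁶ = -3.161×10⁶ J/kg.
Since ε = −μ/(2a), a = −μ/(2ε) = 6.775×10⁶ m = 6774.9 km.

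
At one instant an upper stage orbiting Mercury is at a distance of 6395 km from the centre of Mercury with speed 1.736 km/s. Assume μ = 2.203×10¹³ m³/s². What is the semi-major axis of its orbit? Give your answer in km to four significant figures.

a ≈ 5684 km

r = 6.395×10⁶ m.
Vis-viva rearranged: 1/a = 2/r − v²/μ = 3.127×10⁻⁷ − 1.368×10⁻⁷ = 1.759×10⁻⁷ m⁻¹.
a = 5.684×10⁶ m = 5683.6 km.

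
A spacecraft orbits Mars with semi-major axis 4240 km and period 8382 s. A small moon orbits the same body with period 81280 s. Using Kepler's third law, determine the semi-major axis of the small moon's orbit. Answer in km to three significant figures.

a₂ ≈ 19300 km

Kepler's third law: a³ ∝ T², so a₂ = a₁ (T₂/T₁)^(2/3).
T₂/T₁ = 9.697, (T₂/T₁)^(2/3) = 4.547.
a₂ = 4240 × 4.547 = 19280 km.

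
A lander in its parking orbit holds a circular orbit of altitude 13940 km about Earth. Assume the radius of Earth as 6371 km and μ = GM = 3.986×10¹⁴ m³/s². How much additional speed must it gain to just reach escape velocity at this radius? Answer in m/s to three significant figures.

Δv ≈ 1830 m/s

r = 6371 + 13940 = 20311 km = 2.0311×10⁷ m.
Circular speed v_c = √(μ/r) = 4430 m/s.
Escape speed v_esc = √(2μ/r) = √2 × v_c = 6265 m/s.
Δv = v_esc − v_c = 1835 m/s.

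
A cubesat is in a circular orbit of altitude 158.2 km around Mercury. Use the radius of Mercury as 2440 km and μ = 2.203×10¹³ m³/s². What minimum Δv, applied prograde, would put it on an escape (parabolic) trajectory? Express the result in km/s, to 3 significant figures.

r = 2440 + 158.2 = 2598.2 km = 2.5982×10⁶ m.
Circular speed v_c = √(μ/r) = 2912 m/s.
Escape speed v_esc = √(2μ/r) = √2 × v_c = 4118 m/s.
Δv = v_esc − v_c = 1206 m/s = 1.206 km/s.

Δv ≈ 1.21 km/s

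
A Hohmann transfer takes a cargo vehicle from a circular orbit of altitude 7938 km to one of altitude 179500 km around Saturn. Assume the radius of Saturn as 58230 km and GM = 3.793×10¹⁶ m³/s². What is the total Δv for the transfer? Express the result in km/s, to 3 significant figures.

r₁ = 58230 + 7938 = 66168 km = 6.6168×10⁷ m.
r₂ = 58230 + 179500 = 237730 km = 2.3773×10⁸ m.
Transfer ellipse a_t = (r₁ + r₂)/2 = 1.519×10⁸ m.
At r₁: circular v_c1 = √(μ/r₁) = 23940 m/s; transfer-perikrone v_p = √[μ(2/r₁ − 1/a_t)] = 29950 m/s.
Δv₁ = v_p − v_c1 = 6005 m/s.
At r₂: circular v_c2 = √(μ/r₂) = 12630 m/s; transfer-apokrone v_a = √[μ(2/r₂ − 1/a_t)] = 8335 m/s.
Δv₂ = v_c2 − v_a = 4296 m/s.
Total Δv = Δv₁ + Δv₂ = 10300 m/s = 10.30 km/s.

Δv_total ≈ 10.3 km/s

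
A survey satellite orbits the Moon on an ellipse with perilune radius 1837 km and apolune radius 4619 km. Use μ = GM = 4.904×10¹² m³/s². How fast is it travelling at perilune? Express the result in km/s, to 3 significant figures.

Semi-major axis a = (r_p + r_a)/2 = 3228.0 km = 3.228×10⁶ m.
Vis-viva: v² = μ(2/r − 1/a) = 4.904×10¹² × (1.089×10⁻⁶ − 3.098×10⁻⁷) = 3.820×10⁶ m²/s².
v = 1954 m/s = 1.954 km/s.

v ≈ 1.95 km/s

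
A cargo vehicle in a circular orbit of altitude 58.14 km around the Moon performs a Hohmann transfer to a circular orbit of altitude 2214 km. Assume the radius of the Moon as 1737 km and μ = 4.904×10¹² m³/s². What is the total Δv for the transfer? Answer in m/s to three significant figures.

Δv_total ≈ 519 m/s

r₁ = 1737 + 58.14 = 1795.1 km = 1.7951×10⁶ m.
r₂ = 1737 + 2214 = 3951.0 km = 3.9510×10⁶ m.
Transfer ellipse a_t = (r₁ + r₂)/2 = 2.873×10⁶ m.
At r₁: circular v_c1 = √(μ/r₁) = 1653 m/s; transfer-perilune v_p = √[μ(2/r₁ − 1/a_t)] = 1938 m/s.
Δv₁ = v_p − v_c1 = 285.4 m/s.
At r₂: circular v_c2 = √(μ/r₂) = 1114 m/s; transfer-apolune v_a = √[μ(2/r₂ − 1/a_t)] = 880.6 m/s.
Δv₂ = v_c2 − v_a = 233.5 m/s.
Total Δv = Δv₁ + Δv₂ = 518.9 m/s.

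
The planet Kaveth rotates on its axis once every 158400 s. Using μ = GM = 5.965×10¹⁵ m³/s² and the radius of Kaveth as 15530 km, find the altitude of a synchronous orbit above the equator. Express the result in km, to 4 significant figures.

h_sync ≈ 1.404×10⁵ km

A synchronous orbit has period T, so by Kepler's third law a = (μT²/4π²)^(1/3).
μT²/4π² = 5.965×10¹⁵ × (1.584×10⁵)² / 39.48 = 3.791×10²⁴ m³.
a = 1.559×10⁸ m = 1.5593×10⁵ km.
Altitude h = a − R = 1.5593×10⁵ − 15530 = 1.4040×10⁵ km.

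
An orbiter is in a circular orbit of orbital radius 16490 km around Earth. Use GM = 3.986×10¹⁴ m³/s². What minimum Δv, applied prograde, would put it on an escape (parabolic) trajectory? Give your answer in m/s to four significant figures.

Δv ≈ 2036 m/s

r = 16490 km = 1.649×10⁷ m.
Circular speed v_c = √(μ/r) = 4917 m/s.
Escape speed v_esc = √(2μ/r) = √2 × v_c = 6953 m/s.
Δv = v_esc − v_c = 2036 m/s.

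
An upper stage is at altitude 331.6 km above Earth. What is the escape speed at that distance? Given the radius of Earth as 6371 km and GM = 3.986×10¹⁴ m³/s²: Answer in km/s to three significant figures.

v_esc ≈ 10.9 km/s

r = 6371 + 331.6 = 6702.6 km = 6.7026×10⁶ m.
Escape speed v_esc = √(2μ/r) = √(2 × 3.986×10¹⁴ / 6.703×10⁶) = √(1.189×10⁸) = 10910 m/s.
= 10.91 km/s.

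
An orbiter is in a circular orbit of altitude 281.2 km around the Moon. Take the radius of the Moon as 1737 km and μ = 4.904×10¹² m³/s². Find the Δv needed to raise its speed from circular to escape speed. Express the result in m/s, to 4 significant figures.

Δv ≈ 645.7 m/s

r = 1737 + 281.2 = 2018.2 km = 2.0182×10⁶ m.
Circular speed v_c = √(μ/r) = 1559 m/s.
Escape speed v_esc = √(2μ/r) = √2 × v_c = 2204 m/s.
Δv = v_esc − v_c = 645.7 m/s.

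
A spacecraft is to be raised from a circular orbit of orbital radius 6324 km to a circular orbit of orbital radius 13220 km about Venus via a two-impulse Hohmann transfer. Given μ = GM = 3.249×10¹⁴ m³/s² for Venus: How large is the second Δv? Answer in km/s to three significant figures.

r₁ = 6324 km = 6.324×10⁶ m.
r₂ = 13220 km = 1.322×10⁷ m.
Transfer ellipse a_t = (r₁ + r₂)/2 = 9.772×10⁶ m.
At r₁: circular v_c1 = √(μ/r₁) = 7168 m/s; transfer-periapsis v_p = √[μ(2/r₁ − 1/a_t)] = 8337 m/s.
At r₂: circular v_c2 = √(μ/r₂) = 4957 m/s; transfer-apoapsis v_a = √[μ(2/r₂ − 1/a_t)] = 3988 m/s.
Δv₂ = v_c2 − v_a = 969.4 m/s.
= 0.9694 km/s.

Δv ≈ 0.969 km/s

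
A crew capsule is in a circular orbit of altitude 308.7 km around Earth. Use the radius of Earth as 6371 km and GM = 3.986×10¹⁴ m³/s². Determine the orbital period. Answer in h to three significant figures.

r = 6371 + 308.7 = 6679.7 km = 6.6797×10⁶ m.
Kepler's third law: T = 2π√(r³/μ) = 2π√((6.680×10⁶)³ / 3.986×10¹⁴).
r³/μ = 7.477×10⁵ s², so T = 2π × 8.647×10² = 5.433×10³ s.
Converting: 5.433×10³ s ÷ 3600 = 1.509 h.

T ≈ 1.51 h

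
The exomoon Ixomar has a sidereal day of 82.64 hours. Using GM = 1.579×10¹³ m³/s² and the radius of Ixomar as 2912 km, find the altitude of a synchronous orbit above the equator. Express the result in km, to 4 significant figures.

h_sync ≈ 29920 km

T = 82.64 hours = 2.975×10⁵ s.
A synchronous orbit has period T, so by Kepler's third law a = (μT²/4π²)^(1/3).
μT²/4π² = 1.579×10¹³ × (2.975×10⁵)² / 39.48 = 3.540×10²² m³.
a = 3.283×10⁷ m = 32835 km.
Altitude h = a − R = 32835 − 2912 = 29923 km.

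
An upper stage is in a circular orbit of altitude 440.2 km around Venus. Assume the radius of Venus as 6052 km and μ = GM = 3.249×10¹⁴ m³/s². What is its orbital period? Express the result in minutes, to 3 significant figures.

r = 6052 + 440.2 = 6492.2 km = 6.4922×10⁶ m.
Kepler's third law: T = 2π√(r³/μ) = 2π√((6.492×10⁶)³ / 3.249×10¹⁴).
r³/μ = 8.422×10⁵ s², so T = 2π × 9.177×10² = 5.766×10³ s.
Converting: 5.766×10³ s ÷ 60.00 = 96.10 minutes.

T ≈ 96.1 minutes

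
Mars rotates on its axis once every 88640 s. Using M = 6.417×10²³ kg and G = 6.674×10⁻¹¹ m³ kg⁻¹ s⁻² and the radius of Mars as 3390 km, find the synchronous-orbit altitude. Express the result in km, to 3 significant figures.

h_sync ≈ 17000 km

μ = GM = 6.674×10⁻¹¹ × 6.417×10²³ = 4.283×10¹³ m³/s².
A synchronous orbit has period T, so by Kepler's third law a = (μT²/4π²)^(1/3).
μT²/4π² = 4.283×10¹³ × (8.864×10⁴)² / 39.48 = 8.524×10²¹ m³.
a = 2.043×10⁷ m = 20427 km.
Altitude h = a − R = 20427 − 3390 = 17037 km.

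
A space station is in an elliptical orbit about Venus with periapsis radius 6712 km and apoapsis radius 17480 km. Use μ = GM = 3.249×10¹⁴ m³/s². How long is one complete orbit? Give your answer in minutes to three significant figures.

Semi-major axis a = (r_p + r_a)/2 = (6712.0 + 17480)/2 = 12096 km = 1.210×10⁷ m.
By Kepler's third law T = 2π√(a³/μ) = 2π × 2.334×10³ = 1.466×10⁴ s.
= 244.4 minutes.

T ≈ 244 minutes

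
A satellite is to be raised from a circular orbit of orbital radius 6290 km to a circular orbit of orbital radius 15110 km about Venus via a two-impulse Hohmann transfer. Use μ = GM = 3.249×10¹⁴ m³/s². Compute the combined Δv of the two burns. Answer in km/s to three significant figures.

Δv_total ≈ 2.44 km/s

r₁ = 6290 km = 6.290×10⁶ m.
r₂ = 15110 km = 1.511×10⁷ m.
Transfer ellipse a_t = (r₁ + r₂)/2 = 1.070×10⁷ m.
At r₁: circular v_c1 = √(μ/r₁) = 7187 m/s; transfer-periapsis v_p = √[μ(2/r₁ − 1/a_t)] = 8541 m/s.
Δv₁ = v_p − v_c1 = 1354 m/s.
At r₂: circular v_c2 = √(μ/r₂) = 4637 m/s; transfer-apoapsis v_a = √[μ(2/r₂ − 1/a_t)] = 3555 m/s.
Δv₂ = v_c2 − v_a = 1082 m/s.
Total Δv = Δv₁ + Δv₂ = 2435 m/s = 2.435 km/s.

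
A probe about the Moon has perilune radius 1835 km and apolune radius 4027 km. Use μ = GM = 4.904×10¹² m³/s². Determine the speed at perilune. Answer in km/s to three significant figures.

v ≈ 1.92 km/s

Semi-major axis a = (r_p + r_a)/2 = 2931.0 km = 2.931×10⁶ m.
Vis-viva: v² = μ(2/r − 1/a) = 4.904×10¹² × (1.090×10⁻⁶ − 3.412×10⁻⁷) = 3.672×10⁶ m²/s².
v = 1916 m/s = 1.916 km/s.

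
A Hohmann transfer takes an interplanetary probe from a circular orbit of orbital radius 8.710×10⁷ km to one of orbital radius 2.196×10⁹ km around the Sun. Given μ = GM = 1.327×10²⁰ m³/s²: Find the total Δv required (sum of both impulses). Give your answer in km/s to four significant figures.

r₁ = 8.710×10⁷ km = 8.710×10¹⁰ m.
r₂ = 2.196×10⁹ km = 2.196×10¹² m.
Transfer ellipse a_t = (r₁ + r₂)/2 = 1.142×10¹² m.
At r₁: circular v_c1 = √(μ/r₁) = 39030 m/s; transfer-perihelion v_p = √[μ(2/r₁ − 1/a_t)] = 54140 m/s.
Δv₁ = v_p − v_c1 = 15100 m/s.
At r₂: circular v_c2 = √(μ/r₂) = 7774 m/s; transfer-aphelion v_a = √[μ(2/r₂ − 1/a_t)] = 2147 m/s.
Δv₂ = v_c2 − v_a = 5626 m/s.
Total Δv = Δv₁ + Δv₂ = 20730 m/s = 20.73 km/s.

Δv_total ≈ 20.73 km/s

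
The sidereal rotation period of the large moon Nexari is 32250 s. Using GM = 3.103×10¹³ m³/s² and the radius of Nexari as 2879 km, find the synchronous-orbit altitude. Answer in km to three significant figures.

A synchronous orbit has period T, so by Kepler's third law a = (μT²/4π²)^(1/3).
μT²/4π² = 3.103×10¹³ × (3.225×10⁴)² / 39.48 = 8.175×10²⁰ m³.
a = 9.350×10⁶ m = 9350.3 km.
Altitude h = a − R = 9350.3 − 2879 = 6471.3 km.

h_sync ≈ 6470 km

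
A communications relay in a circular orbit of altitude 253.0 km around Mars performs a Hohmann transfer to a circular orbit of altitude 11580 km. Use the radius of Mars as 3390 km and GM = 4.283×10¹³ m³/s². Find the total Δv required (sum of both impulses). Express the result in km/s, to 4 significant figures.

r₁ = 3390 + 253.0 = 3643.0 km = 3.6430×10⁶ m.
r₂ = 3390 + 11580 = 14970 km = 1.4970×10⁷ m.
Transfer ellipse a_t = (r₁ + r₂)/2 = 9.306×10⁶ m.
At r₁: circular v_c1 = √(μ/r₁) = 3429 m/s; transfer-periapsis v_p = √[μ(2/r₁ − 1/a_t)] = 4349 m/s.
Δv₁ = v_p − v_c1 = 919.9 m/s.
At r₂: circular v_c2 = √(μ/r₂) = 1691 m/s; transfer-apoapsis v_a = √[μ(2/r₂ − 1/a_t)] = 1058 m/s.
Δv₂ = v_c2 − v_a = 633.2 m/s.
Total Δv = Δv₁ + Δv₂ = 1553 m/s = 1.553 km/s.

Δv_total ≈ 1.553 km/s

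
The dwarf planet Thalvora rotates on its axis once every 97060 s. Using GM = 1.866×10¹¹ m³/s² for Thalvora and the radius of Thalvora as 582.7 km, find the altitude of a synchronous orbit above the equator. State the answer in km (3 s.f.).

A synchronous orbit has period T, so by Kepler's third law a = (μT²/4π²)^(1/3).
μT²/4π² = 1.866×10¹¹ × (9.706×10⁴)² / 39.48 = 4.453×10¹⁹ m³.
a = 3.544×10⁶ m = 3544.4 km.
Altitude h = a − R = 3544.4 − 582.7 = 2961.7 km.

h_sync ≈ 2960 km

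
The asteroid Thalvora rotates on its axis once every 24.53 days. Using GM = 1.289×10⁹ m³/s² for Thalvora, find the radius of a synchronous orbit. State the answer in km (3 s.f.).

T = 24.53 days = 2.119×10⁶ s.
A synchronous orbit has period T, so by Kepler's third law a = (μT²/4π²)^(1/3).
μT²/4π² = 1.289×10⁹ × (2.119×10⁶)² / 39.48 = 1.467×10²⁰ m³.
a = 5.274×10⁶ m = 5273.6 km.

r_sync ≈ 5270 km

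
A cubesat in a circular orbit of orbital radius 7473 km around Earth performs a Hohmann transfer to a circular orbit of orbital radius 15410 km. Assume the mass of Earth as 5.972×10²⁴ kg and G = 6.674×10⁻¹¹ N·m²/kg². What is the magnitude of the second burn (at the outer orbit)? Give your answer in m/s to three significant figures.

μ = GM = 6.674×10⁻¹¹ × 5.972×10²⁴ = 3.986×10¹⁴ m³/s².
r₁ = 7473 km = 7.473×10⁶ m.
r₂ = 15410 km = 1.541×10⁷ m.
Transfer ellipse a_t = (r₁ + r₂)/2 = 1.144×10⁷ m.
At r₁: circular v_c1 = √(μ/r₁) = 7303 m/s; transfer-perigee v_p = √[μ(2/r₁ − 1/a_t)] = 8476 m/s.
At r₂: circular v_c2 = √(μ/r₂) = 5086 m/s; transfer-apogee v_a = √[μ(2/r₂ − 1/a_t)] = 4110 m/s.
Δv₂ = v_c2 − v_a = 975.6 m/s.

Δv ≈ 976 m/s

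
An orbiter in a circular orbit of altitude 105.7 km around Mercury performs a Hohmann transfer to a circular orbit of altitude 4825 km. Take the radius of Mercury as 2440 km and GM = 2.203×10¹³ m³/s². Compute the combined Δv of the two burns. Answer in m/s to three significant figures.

r₁ = 2440 + 105.7 = 2545.7 km = 2.5457×10⁶ m.
r₂ = 2440 + 4825 = 7265.0 km = 7.2650×10⁶ m.
Transfer ellipse a_t = (r₁ + r₂)/2 = 4.905×10⁶ m.
At r₁: circular v_c1 = √(μ/r₁) = 2942 m/s; transfer-periherm v_p = √[μ(2/r₁ − 1/a_t)] = 3580 m/s.
Δv₁ = v_p − v_c1 = 638.3 m/s.
At r₂: circular v_c2 = √(μ/r₂) = 1741 m/s; transfer-apoherm v_a = √[μ(2/r₂ − 1/a_t)] = 1254 m/s.
Δv₂ = v_c2 − v_a = 486.9 m/s.
Total Δv = Δv₁ + Δv₂ = 1125 m/s.

Δv_total ≈ 1130 m/s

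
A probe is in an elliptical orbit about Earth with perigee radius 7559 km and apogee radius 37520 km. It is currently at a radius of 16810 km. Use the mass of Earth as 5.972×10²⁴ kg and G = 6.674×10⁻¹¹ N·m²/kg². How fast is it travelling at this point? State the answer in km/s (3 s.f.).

v ≈ 5.45 km/s

μ = GM = 6.674×10⁻¹¹ × 5.972×10²⁴ = 3.986×10¹⁴ m³/s².
Semi-major axis a = (r_p + r_a)/2 = 22540 km = 2.254×10⁷ m.
Vis-viva: v² = μ(2/r − 1/a) = 3.986×10¹⁴ × (1.190×10⁻⁷ − 4.437×10⁻⁸) = 2.974×10⁷ m²/s².
v = 5453 m/s = 5.453 km/s.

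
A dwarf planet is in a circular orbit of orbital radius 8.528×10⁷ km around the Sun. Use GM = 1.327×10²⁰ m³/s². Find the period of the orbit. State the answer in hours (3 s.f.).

T ≈ 3770 hours

r = 8.528×10⁷ km = 8.528×10¹⁰ m.
Kepler's third law: T = 2π√(r³/μ) = 2π√((8.528×10¹⁰)³ / 1.327×10²⁰).
r³/μ = 4.674×10¹² s², so T = 2π × 2.162×10⁶ = 1.358×10⁷ s.
Converting: 1.358×10⁷ s ÷ 3600 = 3773 hours.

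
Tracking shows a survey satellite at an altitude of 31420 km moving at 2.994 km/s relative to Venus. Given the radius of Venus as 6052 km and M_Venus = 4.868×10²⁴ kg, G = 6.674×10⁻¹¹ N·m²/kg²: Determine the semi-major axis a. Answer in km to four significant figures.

a ≈ 38790 km

μ = GM = 6.674×10⁻¹¹ × 4.868×10²⁴ = 3.249×10¹⁴ m³/s².
r = 6052 + 31420 = 37472 km = 3.747×10⁷ m.
Specific orbital energy ε = v²/2 − μ/r = (2994)²/2 − 3.249×10¹⁴/3.747×10⁷ = -4.188×10⁶ J/kg.
Since ε = −μ/(2a), a = −μ/(2ε) = 3.879×10⁷ m = 38786 km.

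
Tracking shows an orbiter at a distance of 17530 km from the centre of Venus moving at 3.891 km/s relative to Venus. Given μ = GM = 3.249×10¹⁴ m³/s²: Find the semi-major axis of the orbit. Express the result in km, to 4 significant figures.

r = 1.753×10⁷ m.
Vis-viva rearranged: 1/a = 2/r − v²/μ = 1.141×10⁻⁷ − 4.660×10⁻⁸ = 6.749×10⁻⁸ m⁻¹.
a = 1.482×10⁷ m = 14817 km.

a ≈ 14820 km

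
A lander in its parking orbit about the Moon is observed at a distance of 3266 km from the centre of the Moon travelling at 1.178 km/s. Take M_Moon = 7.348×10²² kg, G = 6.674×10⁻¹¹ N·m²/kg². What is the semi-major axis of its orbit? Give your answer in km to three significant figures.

μ = GM = 6.674×10⁻¹¹ × 7.348×10²² = 4.904×10¹² m³/s².
r = 3.266×10⁶ m.
Vis-viva rearranged: 1/a = 2/r − v²/μ = 6.124×10⁻⁷ − 2.830×10⁻⁷ = 3.294×10⁻⁷ m⁻¹.
a = 3.036×10⁶ m = 3035.8 km.

a ≈ 3040 km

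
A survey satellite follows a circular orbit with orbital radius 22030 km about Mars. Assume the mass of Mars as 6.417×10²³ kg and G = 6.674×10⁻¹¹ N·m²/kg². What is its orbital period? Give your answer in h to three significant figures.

μ = GM = 6.674×10⁻¹¹ × 6.417×10²³ = 4.283×10¹³ m³/s².
r = 22030 km = 2.203×10⁷ m.
Kepler's third law: T = 2π√(r³/μ) = 2π√((2.203×10⁷)³ / 4.283×10¹³).
r³/μ = 2.496×10⁸ s², so T = 2π × 1.580×10⁴ = 9.928×10⁴ s.
Converting: 9.928×10⁴ s ÷ 3600 = 27.58 h.

T ≈ 27.6 h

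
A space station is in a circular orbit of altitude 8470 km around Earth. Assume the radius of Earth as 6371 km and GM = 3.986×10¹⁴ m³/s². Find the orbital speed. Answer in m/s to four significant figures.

v ≈ 5182 m/s

r = 6371 + 8470 = 14841 km = 1.4841×10⁷ m.
For a circular orbit v = √(μ/r) = √(3.986×10¹⁴ / 1.484×10⁷) = √(2.686×10⁷) = 5182 m/s.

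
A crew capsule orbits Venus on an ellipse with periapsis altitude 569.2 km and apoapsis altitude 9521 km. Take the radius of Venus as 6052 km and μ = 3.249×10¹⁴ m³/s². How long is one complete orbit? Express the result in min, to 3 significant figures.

T ≈ 215 min

r_p = 6052 + 569.2 = 6621.2 km = 6.6212×10⁶ m.
r_a = 6052 + 9521 = 15573 km = 1.5573×10⁷ m.
Semi-major axis a = (r_p + r_a)/2 = (6621.2 + 15573)/2 = 11097 km = 1.110×10⁷ m.
By Kepler's third law T = 2π√(a³/μ) = 2π × 2.051×10³ = 1.289×10⁴ s.
= 214.8 min.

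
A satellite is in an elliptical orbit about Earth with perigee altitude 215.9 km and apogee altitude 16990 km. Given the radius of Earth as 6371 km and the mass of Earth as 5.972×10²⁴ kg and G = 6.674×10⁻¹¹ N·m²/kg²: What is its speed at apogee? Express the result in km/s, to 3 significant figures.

μ = GM = 6.674×10⁻¹¹ × 5.972×10²⁴ = 3.986×10¹⁴ m³/s².
r_p = 6371 + 215.9 = 6586.9 km = 6.5869×10⁶ m.
r_a = 6371 + 16990 = 23361 km = 2.3361×10⁷ m.
Semi-major axis a = (r_p + r_a)/2 = 14974 km = 1.497×10⁷ m.
Vis-viva: v² = μ(2/r − 1/a) = 3.986×10¹⁴ × (8.561×10⁻⁸ − 6.678×10⁻⁸) = 7.505×10⁶ m²/s².
v = 2740 m/s = 2.740 km/s.

v ≈ 2.74 km/s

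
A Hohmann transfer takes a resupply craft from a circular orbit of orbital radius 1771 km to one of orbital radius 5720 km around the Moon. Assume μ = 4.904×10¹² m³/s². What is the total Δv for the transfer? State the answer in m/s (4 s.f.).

Δv_total ≈ 681.6 m/s

r₁ = 1771 km = 1.771×10⁶ m.
r₂ = 5720 km = 5.720×10⁶ m.
Transfer ellipse a_t = (r₁ + r₂)/2 = 3.746×10⁶ m.
At r₁: circular v_c1 = √(μ/r₁) = 1664 m/s; transfer-perilune v_p = √[μ(2/r₁ − 1/a_t)] = 2056 m/s.
Δv₁ = v_p − v_c1 = 392.4 m/s.
At r₂: circular v_c2 = √(μ/r₂) = 925.9 m/s; transfer-apolune v_a = √[μ(2/r₂ − 1/a_t)] = 636.7 m/s.
Δv₂ = v_c2 − v_a = 289.2 m/s.
Total Δv = Δv₁ + Δv₂ = 681.6 m/s.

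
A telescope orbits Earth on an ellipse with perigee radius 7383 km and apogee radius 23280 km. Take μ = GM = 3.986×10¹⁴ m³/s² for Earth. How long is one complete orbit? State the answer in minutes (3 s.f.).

T ≈ 315 minutes

Semi-major axis a = (r_p + r_a)/2 = (7383.0 + 23280)/2 = 15332 km = 1.533×10⁷ m.
By Kepler's third law T = 2π√(a³/μ) = 2π × 3.007×10³ = 1.889×10⁴ s.
= 314.9 minutes.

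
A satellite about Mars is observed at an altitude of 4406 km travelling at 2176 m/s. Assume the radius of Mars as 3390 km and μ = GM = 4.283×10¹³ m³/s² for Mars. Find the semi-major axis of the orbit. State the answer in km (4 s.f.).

a ≈ 6850 km

r = 3390 + 4406 = 7796.0 km = 7.796×10⁶ m.
Vis-viva rearranged: 1/a = 2/r − v²/μ = 2.565×10⁻⁷ − 1.106×10⁻⁷ = 1.460×10⁻⁷ m⁻¹.
a = 6.850×10⁶ m = 6849.8 km.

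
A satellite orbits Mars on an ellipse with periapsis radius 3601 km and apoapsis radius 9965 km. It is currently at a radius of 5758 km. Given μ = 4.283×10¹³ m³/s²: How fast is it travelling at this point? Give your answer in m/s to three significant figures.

Semi-major axis a = (r_p + r_a)/2 = 6783.0 km = 6.783×10⁶ m.
Vis-viva: v² = μ(2/r − 1/a) = 4.283×10¹³ × (3.473×10⁻⁷ − 1.474×10⁻⁷) = 8.562×10⁶ m²/s².
v = 2926 m/s.

v ≈ 2930 m/s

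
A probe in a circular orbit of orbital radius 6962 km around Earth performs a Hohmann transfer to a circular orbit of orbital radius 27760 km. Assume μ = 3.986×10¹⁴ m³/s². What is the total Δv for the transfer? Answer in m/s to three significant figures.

Δv_total ≈ 3390 m/s

r₁ = 6962 km = 6.962×10⁶ m.
r₂ = 27760 km = 2.776×10⁷ m.
Transfer ellipse a_t = (r₁ + r₂)/2 = 1.736×10⁷ m.
At r₁: circular v_c1 = √(μ/r₁) = 7567 m/s; transfer-perigee v_p = √[μ(2/r₁ − 1/a_t)] = 9568 m/s.
Δv₁ = v_p − v_c1 = 2001 m/s.
At r₂: circular v_c2 = √(μ/r₂) = 3789 m/s; transfer-apogee v_a = √[μ(2/r₂ − 1/a_t)] = 2400 m/s.
Δv₂ = v_c2 − v_a = 1390 m/s.
Total Δv = Δv₁ + Δv₂ = 3391 m/s.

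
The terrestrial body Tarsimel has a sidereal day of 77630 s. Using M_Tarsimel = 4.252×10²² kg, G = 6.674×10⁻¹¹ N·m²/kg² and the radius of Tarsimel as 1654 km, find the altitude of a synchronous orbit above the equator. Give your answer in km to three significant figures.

μ = GM = 6.674×10⁻¹¹ × 4.252×10²² = 2.838×10¹² m³/s².
A synchronous orbit has period T, so by Kepler's third law a = (μT²/4π²)^(1/3).
μT²/4π² = 2.838×10¹² × (7.763×10⁴)² / 39.48 = 4.332×10²⁰ m³.
a = 7.566×10⁶ m = 7566.5 km.
Altitude h = a − R = 7566.5 − 1654 = 5912.5 km.

h_sync ≈ 5910 km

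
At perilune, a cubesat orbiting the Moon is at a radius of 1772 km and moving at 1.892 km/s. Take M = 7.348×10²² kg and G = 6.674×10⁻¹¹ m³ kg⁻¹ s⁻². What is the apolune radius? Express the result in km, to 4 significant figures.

μ = GM = 6.674×10⁻¹¹ × 7.348×10²² = 4.904×10¹² m³/s².
r_p = 1.772×10⁶ m.
Specific energy ε = v²/2 − μ/r = -9.777×10⁵ J/kg, so a = −μ/(2ε) = 2.508×10⁶ m.
The apsides satisfy r_p + r_a = 2a, so the apolune radius is 2a − r_p = 3.244×10⁶ m = 3243.9 km.

apolune radius ≈ 3244 km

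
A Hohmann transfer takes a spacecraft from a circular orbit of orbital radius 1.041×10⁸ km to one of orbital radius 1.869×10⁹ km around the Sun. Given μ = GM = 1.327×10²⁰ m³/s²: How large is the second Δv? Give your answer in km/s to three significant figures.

Δv ≈ 5.69 km/s

r₁ = 1.041×10⁸ km = 1.041×10¹¹ m.
r₂ = 1.869×10⁹ km = 1.869×10¹² m.
Transfer ellipse a_t = (r₁ + r₂)/2 = 9.866×10¹¹ m.
At r₁: circular v_c1 = √(μ/r₁) = 35700 m/s; transfer-perihelion v_p = √[μ(2/r₁ − 1/a_t)] = 49140 m/s.
At r₂: circular v_c2 = √(μ/r₂) = 8426 m/s; transfer-aphelion v_a = √[μ(2/r₂ − 1/a_t)] = 2737 m/s.
Δv₂ = v_c2 − v_a = 5689 m/s.
= 5.689 km/s.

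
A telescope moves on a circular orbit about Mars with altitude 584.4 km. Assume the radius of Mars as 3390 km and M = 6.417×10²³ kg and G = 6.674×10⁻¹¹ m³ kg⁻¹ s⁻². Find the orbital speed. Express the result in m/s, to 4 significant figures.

μ = GM = 6.674×10⁻¹¹ × 6.417×10²³ = 4.283×10¹³ m³/s².
r = 3390 + 584.4 = 3974.4 km = 3.9744×10⁶ m.
For a circular orbit v = √(μ/r) = √(4.283×10¹³ / 3.974×10⁶) = √(1.078×10⁷) = 3283 m/s.

v ≈ 3283 m/s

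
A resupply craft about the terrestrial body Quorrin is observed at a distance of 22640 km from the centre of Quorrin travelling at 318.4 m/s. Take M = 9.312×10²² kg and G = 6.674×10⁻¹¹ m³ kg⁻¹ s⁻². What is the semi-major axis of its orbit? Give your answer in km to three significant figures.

μ = GM = 6.674×10⁻¹¹ × 9.312×10²² = 6.215×10¹² m³/s².
r = 2.264×10⁷ m.
Specific orbital energy ε = v²/2 − μ/r = (318.4)²/2 − 6.215×10¹²/2.264×10⁷ = -2.238×10⁵ J/kg.
Since ε = −μ/(2a), a = −μ/(2ε) = 1.388×10⁷ m = 13884 km.

a ≈ 13900 km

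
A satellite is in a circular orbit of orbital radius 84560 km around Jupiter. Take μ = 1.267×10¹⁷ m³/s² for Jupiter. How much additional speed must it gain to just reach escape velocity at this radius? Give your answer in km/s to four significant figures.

Δv ≈ 16.03 km/s

r = 84560 km = 8.456×10⁷ m.
Circular speed v_c = √(μ/r) = 38710 m/s.
Escape speed v_esc = √(2μ/r) = √2 × v_c = 54740 m/s.
Δv = v_esc − v_c = 16030 m/s = 16.03 km/s.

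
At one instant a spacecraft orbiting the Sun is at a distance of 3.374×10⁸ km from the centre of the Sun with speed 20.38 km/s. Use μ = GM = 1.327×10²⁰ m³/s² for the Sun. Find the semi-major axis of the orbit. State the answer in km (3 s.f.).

a ≈ 3.57×10⁸ km

r = 3.374×10¹¹ m.
Specific orbital energy ε = v²/2 − μ/r = (20380)²/2 − 1.327×10²⁰/3.374×10¹¹ = -1.856×10⁸ J/kg.
Since ε = −μ/(2a), a = −μ/(2ε) = 3.574×10¹¹ m = 3.5743×10⁸ km.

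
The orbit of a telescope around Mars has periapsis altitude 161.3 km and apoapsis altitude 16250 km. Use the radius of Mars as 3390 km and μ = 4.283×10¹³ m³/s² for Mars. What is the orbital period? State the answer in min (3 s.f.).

r_p = 3390 + 161.3 = 3551.3 km = 3.5513×10⁶ m.
r_a = 3390 + 16250 = 19640 km = 1.9640×10⁷ m.
Semi-major axis a = (r_p + r_a)/2 = (3551.3 + 19640)/2 = 11596 km = 1.160×10⁷ m.
By Kepler's third law T = 2π√(a³/μ) = 2π × 6.033×10³ = 3.791×10⁴ s.
= 631.8 min.

T ≈ 632 min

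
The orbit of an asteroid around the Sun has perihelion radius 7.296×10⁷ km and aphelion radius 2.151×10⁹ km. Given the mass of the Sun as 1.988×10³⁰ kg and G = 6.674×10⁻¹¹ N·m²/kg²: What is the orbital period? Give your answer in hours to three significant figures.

T ≈ 178000 hours

μ = GM = 6.674×10⁻¹¹ × 1.988×10³⁰ = 1.327×10²⁰ m³/s².
Semi-major axis a = (r_p + r_a)/2 = (7.2960×10⁷ + 2.1510×10⁹)/2 = 1.1120×10⁹ km = 1.112×10¹² m.
By Kepler's third law T = 2π√(a³/μ) = 2π × 1.018×10⁸ = 6.396×10⁸ s.
= 1.777×10⁵ hours.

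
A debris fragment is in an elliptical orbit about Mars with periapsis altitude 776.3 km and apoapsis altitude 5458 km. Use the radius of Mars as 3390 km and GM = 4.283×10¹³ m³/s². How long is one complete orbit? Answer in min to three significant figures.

T ≈ 266 min

r_p = 3390 + 776.3 = 4166.3 km = 4.1663×10⁶ m.
r_a = 3390 + 5458 = 8848.0 km = 8.8480×10⁶ m.
Semi-major axis a = (r_p + r_a)/2 = (4166.3 + 8848.0)/2 = 6507.1 km = 6.507×10⁶ m.
By Kepler's third law T = 2π√(a³/μ) = 2π × 2.536×10³ = 1.594×10⁴ s.
= 265.6 min.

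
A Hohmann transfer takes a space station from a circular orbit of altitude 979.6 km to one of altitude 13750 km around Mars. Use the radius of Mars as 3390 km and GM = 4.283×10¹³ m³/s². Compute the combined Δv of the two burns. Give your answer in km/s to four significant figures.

Δv_total ≈ 1.395 km/s

r₁ = 3390 + 979.6 = 4369.6 km = 4.3696×10⁶ m.
r₂ = 3390 + 13750 = 17140 km = 1.7140×10⁷ m.
Transfer ellipse a_t = (r₁ + r₂)/2 = 1.075×10⁷ m.
At r₁: circular v_c1 = √(μ/r₁) = 3131 m/s; transfer-periapsis v_p = √[μ(2/r₁ − 1/a_t)] = 3952 m/s.
Δv₁ = v_p − v_c1 = 821.6 m/s.
At r₂: circular v_c2 = √(μ/r₂) = 1581 m/s; transfer-apoapsis v_a = √[μ(2/r₂ − 1/a_t)] = 1008 m/s.
Δv₂ = v_c2 − v_a = 573.2 m/s.
Total Δv = Δv₁ + Δv₂ = 1395 m/s = 1.395 km/s.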